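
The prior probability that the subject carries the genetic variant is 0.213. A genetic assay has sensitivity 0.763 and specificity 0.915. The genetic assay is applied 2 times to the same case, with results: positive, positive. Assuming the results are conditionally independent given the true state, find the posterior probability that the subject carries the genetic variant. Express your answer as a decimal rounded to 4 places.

With H the event that the subject carries the genetic variant, the joint likelihood of the observed sequence is P(data|H) = 0.763·0.763 = 0.58217 and P(data|¬H) = 0.085·0.085 = 0.0072250.
Bayes: P(H|data) = 0.213·0.58217 / (0.213·0.58217 + 0.787·0.0072250) = 0.12400/0.12969 = 0.9562.

Posterior P(H) ≈ 0.9562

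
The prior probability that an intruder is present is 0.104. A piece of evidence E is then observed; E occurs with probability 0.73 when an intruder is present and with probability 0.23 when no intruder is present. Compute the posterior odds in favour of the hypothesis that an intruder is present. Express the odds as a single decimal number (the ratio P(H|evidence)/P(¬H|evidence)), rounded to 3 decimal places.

Posterior odds ≈ 0.368

Prior odds = 0.104/(1−0.104) = 0.11607. In log-odds, ln(0.11607) = -2.1535.
Add log likelihood ratio: ln(3.1739) = 1.1550.
Posterior log-odds = -0.99858, so posterior odds = exp(-0.99858) = 0.36840.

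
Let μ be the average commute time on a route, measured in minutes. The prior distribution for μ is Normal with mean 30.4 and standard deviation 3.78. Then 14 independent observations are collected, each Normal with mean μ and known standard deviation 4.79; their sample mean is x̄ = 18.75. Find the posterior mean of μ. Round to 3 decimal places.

Prior precision 1/τ₀² = 1/3.78² = 0.0699868; data precision n/σ² = 14/4.79² = 0.610179.
Posterior precision = 0.0699868 + 0.610179 = 0.680165.
Posterior mean = (0.0699868·30.4 + 0.610179·18.75) / 0.680165 = 19.949.

Posterior mean ≈ 19.949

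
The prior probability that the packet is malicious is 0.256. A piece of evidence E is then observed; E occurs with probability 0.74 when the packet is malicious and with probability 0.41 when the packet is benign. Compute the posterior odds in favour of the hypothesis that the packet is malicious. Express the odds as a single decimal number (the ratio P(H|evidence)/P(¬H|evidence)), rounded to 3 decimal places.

Prior odds = 0.256/(1−0.256) = 0.34409.
Likelihood ratio for E = 0.74/0.41 = 1.8049.
Posterior odds = prior odds × LR = 0.62103.

Posterior odds ≈ 0.621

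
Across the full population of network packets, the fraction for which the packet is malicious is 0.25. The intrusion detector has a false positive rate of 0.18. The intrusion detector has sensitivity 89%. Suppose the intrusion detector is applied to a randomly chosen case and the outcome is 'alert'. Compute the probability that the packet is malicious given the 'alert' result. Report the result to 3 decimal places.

Let H be the event that the packet is malicious. P(H) = 0.25, so P(¬H) = 0.75. With E the 'alert' result, P(E|H) = 0.89 and P(E|¬H) = 0.18.
P(E) = 0.89·0.25 + 0.18·0.75 = 0.22250 + 0.13500 = 0.35750.
By Bayes' theorem, P(H|E) = 0.22250 / 0.35750 = 0.622.

P(H | E) ≈ 0.622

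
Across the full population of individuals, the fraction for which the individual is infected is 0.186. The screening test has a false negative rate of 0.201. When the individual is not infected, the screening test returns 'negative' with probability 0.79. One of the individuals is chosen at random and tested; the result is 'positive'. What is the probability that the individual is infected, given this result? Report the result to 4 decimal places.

Write H for 'the individual is infected'. Prior odds H:¬H = 0.186/0.814 = 0.22850. For the 'positive' outcome, the likelihood ratio is 0.799/0.21 = 3.8048.
Posterior odds = 0.22850 × 3.8048 = 0.86939, so P(H|E) = 0.86939/(1+0.86939) = 0.4651.

P(H | E) ≈ 0.4651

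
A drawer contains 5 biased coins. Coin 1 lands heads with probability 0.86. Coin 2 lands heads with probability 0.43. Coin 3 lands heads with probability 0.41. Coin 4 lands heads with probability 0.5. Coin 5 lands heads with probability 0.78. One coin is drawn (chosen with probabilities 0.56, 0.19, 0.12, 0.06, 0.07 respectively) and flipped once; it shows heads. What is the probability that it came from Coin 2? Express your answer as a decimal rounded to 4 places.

Posterior probability ≈ 0.1172

Tabulate prior·likelihood by source: [1] prior 0.56, lik 0.86, product 0.4816; [2] prior 0.19, lik 0.43, product 0.08170; [3] prior 0.12, lik 0.41, product 0.04920; [4] prior 0.06, lik 0.5, product 0.03000; [5] prior 0.07, lik 0.78, product 0.05460.
Normalizing constant = 0.69710; the posterior for Coin 2 is its product over the sum, 0.08170/0.69710 = 0.1172.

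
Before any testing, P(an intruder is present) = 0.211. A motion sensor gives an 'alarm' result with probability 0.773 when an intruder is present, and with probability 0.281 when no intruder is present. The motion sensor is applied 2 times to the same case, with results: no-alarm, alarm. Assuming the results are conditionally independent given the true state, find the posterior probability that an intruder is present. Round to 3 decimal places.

With H the event that an intruder is present, the joint likelihood of the observed sequence is P(data|H) = 0.227·0.773 = 0.17547 and P(data|¬H) = 0.719·0.281 = 0.20204.
Bayes: P(H|data) = 0.211·0.17547 / (0.211·0.17547 + 0.789·0.20204) = 0.037024/0.19643 = 0.1885.

Posterior P(H) ≈ 0.188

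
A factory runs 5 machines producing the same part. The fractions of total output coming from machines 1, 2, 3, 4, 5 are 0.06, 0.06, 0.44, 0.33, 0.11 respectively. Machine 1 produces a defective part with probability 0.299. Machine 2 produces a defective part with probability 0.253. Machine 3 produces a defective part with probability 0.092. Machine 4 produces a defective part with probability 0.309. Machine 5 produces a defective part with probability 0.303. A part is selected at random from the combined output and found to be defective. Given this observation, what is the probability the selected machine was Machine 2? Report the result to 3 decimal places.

Posterior probability ≈ 0.073

Tabulate prior·likelihood by source: [1] prior 0.06, lik 0.299, product 0.01794; [2] prior 0.06, lik 0.253, product 0.01518; [3] prior 0.44, lik 0.092, product 0.04048; [4] prior 0.33, lik 0.309, product 0.1020; [5] prior 0.11, lik 0.303, product 0.03333.
Normalizing constant = 0.20890; the posterior for Machine 2 is its product over the sum, 0.01518/0.20890 = 0.073.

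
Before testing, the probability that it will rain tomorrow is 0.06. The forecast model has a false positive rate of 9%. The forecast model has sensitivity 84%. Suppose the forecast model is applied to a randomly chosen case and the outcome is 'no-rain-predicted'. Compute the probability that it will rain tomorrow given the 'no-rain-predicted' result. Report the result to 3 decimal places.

P(H | E) ≈ 0.011

Let H be the event that it will rain tomorrow. P(H) = 0.06, so P(¬H) = 0.94. With E the 'no-rain-predicted' result, P(E|H) = 0.16 and P(E|¬H) = 0.91.
P(E) = 0.16·0.06 + 0.91·0.94 = 0.0096000 + 0.85540 = 0.86500.
By Bayes' theorem, P(H|E) = 0.0096000 / 0.86500 = 0.011.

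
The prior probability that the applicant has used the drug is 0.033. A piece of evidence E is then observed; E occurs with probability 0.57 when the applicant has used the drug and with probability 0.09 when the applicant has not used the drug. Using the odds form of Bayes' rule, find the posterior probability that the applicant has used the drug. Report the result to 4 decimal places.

Posterior probability ≈ 0.1777

Prior odds = 0.033/(1−0.033) = 0.034126. In log-odds, ln(0.034126) = -3.3777.
Add log likelihood ratio: ln(6.3333) = 1.8458.
Posterior log-odds = -1.5319, so posterior odds = exp(-1.5319) = 0.21613. Converting, P(H|E) = 0.21613/1.2161 = 0.1777.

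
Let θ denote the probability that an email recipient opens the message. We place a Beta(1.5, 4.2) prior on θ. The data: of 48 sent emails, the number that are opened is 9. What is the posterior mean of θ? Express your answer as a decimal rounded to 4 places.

Posterior mean ≈ 0.1955

Observing 9 successes and 39 failures updates Beta(1.5, 4.2) by adding the success and failure counts to the two shape parameters: α = 1.5+9 = 10.5, β = 4.2+39 = 43.2.
Posterior mean = α/(α+β) = 10.5/53.7 = 0.1955.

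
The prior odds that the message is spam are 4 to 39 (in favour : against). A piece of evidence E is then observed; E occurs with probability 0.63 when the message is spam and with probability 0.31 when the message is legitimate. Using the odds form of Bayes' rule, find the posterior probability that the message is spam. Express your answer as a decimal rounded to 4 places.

Posterior probability ≈ 0.1725

Prior odds = 4/39 = 0.10256. In log-odds, ln(0.10256) = -2.2773.
Add log likelihood ratio: ln(2.0323) = 0.70915.
Posterior log-odds = -1.5681, so posterior odds = exp(-1.5681) = 0.20844. Converting, P(H|E) = 0.20844/1.2084 = 0.1725.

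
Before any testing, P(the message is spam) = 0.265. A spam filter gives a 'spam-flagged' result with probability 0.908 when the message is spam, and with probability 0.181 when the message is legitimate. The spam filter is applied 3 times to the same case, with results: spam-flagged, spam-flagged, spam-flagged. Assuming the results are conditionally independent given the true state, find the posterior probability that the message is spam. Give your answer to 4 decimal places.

With H the event that the message is spam, the joint likelihood of the observed sequence is P(data|H) = 0.908·0.908·0.908 = 0.74861 and P(data|¬H) = 0.181·0.181·0.181 = 0.0059297.
Bayes: P(H|data) = 0.265·0.74861 / (0.265·0.74861 + 0.735·0.0059297) = 0.19838/0.20274 = 0.9785.

Posterior P(H) ≈ 0.9785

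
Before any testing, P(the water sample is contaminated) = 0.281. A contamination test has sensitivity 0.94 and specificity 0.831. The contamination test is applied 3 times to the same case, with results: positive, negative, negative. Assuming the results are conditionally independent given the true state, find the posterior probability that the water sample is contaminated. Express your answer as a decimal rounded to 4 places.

Posterior P(H) ≈ 0.0112

Let H be the event that the water sample is contaminated; start with P(H) = 0.281. P('positive'|H) = 0.94, P('positive'|¬H) = 0.169.
Update on result 1 ('positive'): P(H) ← 0.94·0.2810 / (0.94·0.2810 + 0.169·0.7190) = 0.26414/0.38565 = 0.6849.
Update on result 2 ('negative'): P(H) ← 0.06·0.6849 / (0.06·0.6849 + 0.831·0.3151) = 0.041095/0.30293 = 0.1357.
Update on result 3 ('negative'): P(H) ← 0.06·0.1357 / (0.06·0.1357 + 0.831·0.8643) = 0.0081396/0.72641 = 0.0112.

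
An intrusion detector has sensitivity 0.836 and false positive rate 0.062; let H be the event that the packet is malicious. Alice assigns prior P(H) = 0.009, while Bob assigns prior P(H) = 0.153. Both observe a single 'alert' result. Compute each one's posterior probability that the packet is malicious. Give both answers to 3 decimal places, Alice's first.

Alice: 0.109; Bob: 0.709

The likelihood ratio for an 'alert' result is 0.836/0.062 = 13.484.
Alice: prior odds 0.009/0.991 = 0.0090817; posterior odds 0.12246; posterior probability 0.109.
Bob: prior odds 0.153/0.847 = 0.18064; posterior odds 2.4357; posterior probability 0.709.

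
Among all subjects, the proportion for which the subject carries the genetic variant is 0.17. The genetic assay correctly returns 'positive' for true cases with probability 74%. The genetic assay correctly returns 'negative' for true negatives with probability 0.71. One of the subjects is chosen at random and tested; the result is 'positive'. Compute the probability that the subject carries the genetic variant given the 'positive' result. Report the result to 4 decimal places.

P(H | E) ≈ 0.3432

Let H be the event that the subject carries the genetic variant. P(H) = 0.17, so P(¬H) = 0.83. With E the 'positive' result, P(E|H) = 0.74 and P(E|¬H) = 0.29.
P(E) = 0.74·0.17 + 0.29·0.83 = 0.12580 + 0.24070 = 0.36650.
By Bayes' theorem, P(H|E) = 0.12580 / 0.36650 = 0.3432.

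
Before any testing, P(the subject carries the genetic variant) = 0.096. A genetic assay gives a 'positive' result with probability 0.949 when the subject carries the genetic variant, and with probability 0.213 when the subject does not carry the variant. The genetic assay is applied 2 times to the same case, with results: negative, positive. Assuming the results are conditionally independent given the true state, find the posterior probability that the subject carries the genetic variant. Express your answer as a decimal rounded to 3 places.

Posterior P(H) ≈ 0.030

With H the event that the subject carries the genetic variant, the joint likelihood of the observed sequence is P(data|H) = 0.051·0.949 = 0.048399 and P(data|¬H) = 0.787·0.213 = 0.16763.
Bayes: P(H|data) = 0.096·0.048399 / (0.096·0.048399 + 0.904·0.16763) = 0.0046463/0.15618 = 0.0297.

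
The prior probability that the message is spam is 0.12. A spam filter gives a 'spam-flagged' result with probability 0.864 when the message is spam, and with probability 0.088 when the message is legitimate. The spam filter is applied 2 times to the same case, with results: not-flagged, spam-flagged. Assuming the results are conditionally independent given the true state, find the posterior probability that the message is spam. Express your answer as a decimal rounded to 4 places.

Posterior P(H) ≈ 0.1664

Let H be the event that the message is spam; start with P(H) = 0.12. P('spam-flagged'|H) = 0.864, P('spam-flagged'|¬H) = 0.088.
Update on result 1 ('not-flagged'): P(H) ← 0.136·0.1200 / (0.136·0.1200 + 0.912·0.8800) = 0.016320/0.81888 = 0.0199.
Update on result 2 ('spam-flagged'): P(H) ← 0.864·0.0199 / (0.864·0.0199 + 0.088·0.9801) = 0.017219/0.10347 = 0.1664.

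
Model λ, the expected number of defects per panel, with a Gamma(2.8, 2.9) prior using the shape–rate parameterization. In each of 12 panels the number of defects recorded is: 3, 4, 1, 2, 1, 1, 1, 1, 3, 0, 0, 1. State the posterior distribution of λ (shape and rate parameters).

Total count ∑xᵢ = 18 over n = 12 panels.
Gamma is conjugate to the Poisson likelihood: posterior is Gamma(shape = 2.8+18 = 20.8, rate = 2.9+12 = 14.9).

Posterior: Gamma(shape=20.8, rate=14.9)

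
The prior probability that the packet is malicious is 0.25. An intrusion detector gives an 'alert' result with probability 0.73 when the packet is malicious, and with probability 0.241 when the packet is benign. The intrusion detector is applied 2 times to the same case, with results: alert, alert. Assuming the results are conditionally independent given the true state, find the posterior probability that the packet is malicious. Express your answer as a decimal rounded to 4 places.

Let H be the event that the packet is malicious; start with P(H) = 0.25. P('alert'|H) = 0.73, P('alert'|¬H) = 0.241.
Update on result 1 ('alert'): P(H) ← 0.73·0.2500 / (0.73·0.2500 + 0.241·0.7500) = 0.18250/0.36325 = 0.5024.
Update on result 2 ('alert'): P(H) ← 0.73·0.5024 / (0.73·0.5024 + 0.241·0.4976) = 0.36676/0.48668 = 0.7536.

Posterior P(H) ≈ 0.7536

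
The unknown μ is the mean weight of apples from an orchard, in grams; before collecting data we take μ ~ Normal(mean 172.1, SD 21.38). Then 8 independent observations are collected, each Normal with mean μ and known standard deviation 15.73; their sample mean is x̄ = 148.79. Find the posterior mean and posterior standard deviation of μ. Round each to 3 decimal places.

Prior precision 1/τ₀² = 1/21.38² = 0.00218768; data precision n/σ² = 8/15.73² = 0.0323320.
Posterior precision = 0.00218768 + 0.0323320 = 0.0345197, giving posterior SD = 1/√0.0345197 = 5.382.
Posterior mean = (0.00218768·172.1 + 0.0323320·148.79) / 0.0345197 = 150.267.

Posterior mean ≈ 150.267; posterior SD ≈ 5.382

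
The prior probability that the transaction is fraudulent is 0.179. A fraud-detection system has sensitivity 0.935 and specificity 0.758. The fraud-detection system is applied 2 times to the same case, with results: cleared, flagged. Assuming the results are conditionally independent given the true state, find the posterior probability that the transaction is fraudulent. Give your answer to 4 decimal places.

Posterior P(H) ≈ 0.0674

Let H be the event that the transaction is fraudulent; start with P(H) = 0.179. P('flagged'|H) = 0.935, P('flagged'|¬H) = 0.242.
Update on result 1 ('cleared'): P(H) ← 0.065·0.1790 / (0.065·0.1790 + 0.758·0.8210) = 0.011635/0.63395 = 0.0184.
Update on result 2 ('flagged'): P(H) ← 0.935·0.0184 / (0.935·0.0184 + 0.242·0.9816) = 0.017160/0.25472 = 0.0674.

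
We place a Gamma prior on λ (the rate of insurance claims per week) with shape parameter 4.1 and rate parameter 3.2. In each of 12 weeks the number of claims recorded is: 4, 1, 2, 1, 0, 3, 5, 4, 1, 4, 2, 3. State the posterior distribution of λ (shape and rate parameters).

The Poisson likelihood adds the total count to the shape and the number of exposure periods to the rate. Here ∑xᵢ = 30 and n = 12, so shape 4.1→34.1 and rate 3.2→15.2.

Posterior: Gamma(shape=34.1, rate=15.2)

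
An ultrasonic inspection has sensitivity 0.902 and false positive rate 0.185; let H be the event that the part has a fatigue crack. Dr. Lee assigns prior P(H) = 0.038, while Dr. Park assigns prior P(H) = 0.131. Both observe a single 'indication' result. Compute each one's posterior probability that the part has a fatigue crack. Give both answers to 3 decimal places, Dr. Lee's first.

P('+'|H) = 0.902, P('+'|¬H) = 0.185.
Dr. Lee: numerator 0.902·0.038 = 0.034276; evidence = 0.034276+0.185·0.962 = 0.21225; posterior = 0.161.
Dr. Park: numerator 0.902·0.131 = 0.11816; evidence = 0.11816+0.185·0.869 = 0.27893; posterior = 0.424.

Dr. Lee: 0.161; Dr. Park: 0.424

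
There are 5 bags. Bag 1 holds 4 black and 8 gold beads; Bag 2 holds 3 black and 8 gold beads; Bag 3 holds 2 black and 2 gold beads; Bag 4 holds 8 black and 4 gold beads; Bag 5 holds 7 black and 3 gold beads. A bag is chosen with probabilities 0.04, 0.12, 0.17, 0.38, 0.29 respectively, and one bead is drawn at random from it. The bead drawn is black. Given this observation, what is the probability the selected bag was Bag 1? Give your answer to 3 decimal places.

P(black|Bag 1) = 0.3333; P(black|Bag 2) = 0.2727; P(black|Bag 3) = 0.5; P(black|Bag 4) = 0.6667; P(black|Bag 5) = 0.7.
Prior × likelihood for each source: 0.04·0.3333=0.01333, 0.12·0.2727=0.03273, 0.17·0.5=0.08500, 0.38·0.6667=0.2533, 0.29·0.7=0.2030. Summing gives P(black) = 0.58739.
P(Bag 1 | black) = 0.01333 / 0.58739 = 0.023.

Posterior probability ≈ 0.023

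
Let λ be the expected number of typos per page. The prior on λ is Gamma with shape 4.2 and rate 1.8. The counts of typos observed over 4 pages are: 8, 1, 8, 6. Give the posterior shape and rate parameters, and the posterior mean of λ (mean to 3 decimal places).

Total count ∑xᵢ = 23 over n = 4 pages.
Gamma is conjugate to the Poisson likelihood: posterior is Gamma(shape = 4.2+23 = 27.2, rate = 1.8+4 = 5.8).
Posterior mean = shape/rate = 27.2/5.8 = 4.690.

Posterior: Gamma(shape=27.2, rate=5.8); mean ≈ 4.690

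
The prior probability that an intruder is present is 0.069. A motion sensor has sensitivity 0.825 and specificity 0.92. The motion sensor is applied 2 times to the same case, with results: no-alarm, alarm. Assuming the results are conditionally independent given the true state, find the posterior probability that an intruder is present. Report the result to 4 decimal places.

Posterior P(H) ≈ 0.1269

Let H be the event that an intruder is present; start with P(H) = 0.069. P('alarm'|H) = 0.825, P('alarm'|¬H) = 0.08.
Update on result 1 ('no-alarm'): P(H) ← 0.175·0.0690 / (0.175·0.0690 + 0.92·0.9310) = 0.012075/0.86860 = 0.0139.
Update on result 2 ('alarm'): P(H) ← 0.825·0.0139 / (0.825·0.0139 + 0.08·0.9861) = 0.011469/0.090357 = 0.1269.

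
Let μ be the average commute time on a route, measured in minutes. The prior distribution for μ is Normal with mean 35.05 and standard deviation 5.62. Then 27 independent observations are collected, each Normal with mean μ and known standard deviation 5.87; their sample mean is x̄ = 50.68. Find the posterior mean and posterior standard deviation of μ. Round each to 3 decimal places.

With known σ, the Normal prior is conjugate. Weight on the data is w = (n/σ²)/(n/σ² + 1/τ₀²) = 0.783588/(0.783588+0.0316612) = 0.96116.
Posterior mean = w·x̄ + (1−w)·μ₀ = 0.96116·50.68 + 0.038836·35.05 = 50.073. Posterior variance = 1/(0.783588+0.0316612) = 1.22662, so SD = 1.108.

Posterior mean ≈ 50.073; posterior SD ≈ 1.108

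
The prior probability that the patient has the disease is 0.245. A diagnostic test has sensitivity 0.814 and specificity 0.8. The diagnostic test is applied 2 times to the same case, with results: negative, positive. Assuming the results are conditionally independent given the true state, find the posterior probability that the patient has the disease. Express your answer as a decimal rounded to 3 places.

Posterior P(H) ≈ 0.235

Let H be the event that the patient has the disease; start with P(H) = 0.245. P('positive'|H) = 0.814, P('positive'|¬H) = 0.2.
Update on result 1 ('negative'): P(H) ← 0.186·0.2450 / (0.186·0.2450 + 0.8·0.7550) = 0.045570/0.64957 = 0.0702.
Update on result 2 ('positive'): P(H) ← 0.814·0.0702 / (0.814·0.0702 + 0.2·0.9298) = 0.057105/0.24307 = 0.2349.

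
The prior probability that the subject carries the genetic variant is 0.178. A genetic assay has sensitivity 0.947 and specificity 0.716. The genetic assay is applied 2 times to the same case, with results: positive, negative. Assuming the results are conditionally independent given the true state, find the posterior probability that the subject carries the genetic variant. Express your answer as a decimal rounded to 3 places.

Posterior P(H) ≈ 0.051

Let H be the event that the subject carries the genetic variant; start with P(H) = 0.178. P('positive'|H) = 0.947, P('positive'|¬H) = 0.284.
Update on result 1 ('positive'): P(H) ← 0.947·0.1780 / (0.947·0.1780 + 0.284·0.8220) = 0.16857/0.40201 = 0.4193.
Update on result 2 ('negative'): P(H) ← 0.053·0.4193 / (0.053·0.4193 + 0.716·0.5807) = 0.022223/0.43800 = 0.0507.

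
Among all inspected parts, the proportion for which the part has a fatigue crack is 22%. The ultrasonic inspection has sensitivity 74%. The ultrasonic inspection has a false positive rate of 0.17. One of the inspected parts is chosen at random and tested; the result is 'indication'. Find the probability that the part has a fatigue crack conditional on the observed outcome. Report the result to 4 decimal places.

P(H | E) ≈ 0.5511

Write H for 'the part has a fatigue crack'. Prior odds H:¬H = 0.22/0.78 = 0.28205. For the 'indication' outcome, the likelihood ratio is 0.74/0.17 = 4.3529.
Posterior odds = 0.28205 × 4.3529 = 1.2278, so P(H|E) = 1.2278/(1+1.2278) = 0.5511.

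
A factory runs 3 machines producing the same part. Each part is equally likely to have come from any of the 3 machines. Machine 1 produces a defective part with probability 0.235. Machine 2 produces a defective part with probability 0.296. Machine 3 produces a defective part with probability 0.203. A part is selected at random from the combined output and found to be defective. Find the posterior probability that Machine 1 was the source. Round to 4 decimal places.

Posterior probability ≈ 0.3202

Tabulate prior·likelihood by source: [1] prior 0.333333, lik 0.235, product 0.07833; [2] prior 0.333333, lik 0.296, product 0.09867; [3] prior 0.333333, lik 0.203, product 0.06767.
Normalizing constant = 0.24467; the posterior for Machine 1 is its product over the sum, 0.07833/0.24467 = 0.3202.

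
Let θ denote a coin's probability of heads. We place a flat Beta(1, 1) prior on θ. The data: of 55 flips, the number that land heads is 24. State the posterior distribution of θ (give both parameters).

Posterior: Beta(25, 32)

Observing 24 successes and 31 failures updates Beta(1, 1) by adding the success and failure counts to the two shape parameters: α = 1+24 = 25, β = 1+31 = 32.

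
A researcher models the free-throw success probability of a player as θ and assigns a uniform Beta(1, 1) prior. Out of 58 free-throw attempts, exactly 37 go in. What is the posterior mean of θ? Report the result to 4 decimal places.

Observing 37 successes and 21 failures updates Beta(1, 1) by adding the success and failure counts to the two shape parameters: α = 1+37 = 38, β = 1+21 = 22.
Posterior mean = α/(α+β) = 38/60 = 0.6333.

Posterior mean ≈ 0.6333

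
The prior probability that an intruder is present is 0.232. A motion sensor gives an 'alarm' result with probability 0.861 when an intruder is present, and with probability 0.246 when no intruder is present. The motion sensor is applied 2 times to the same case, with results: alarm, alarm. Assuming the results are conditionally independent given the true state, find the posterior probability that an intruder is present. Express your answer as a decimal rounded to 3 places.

With H the event that an intruder is present, the joint likelihood of the observed sequence is P(data|H) = 0.861·0.861 = 0.74132 and P(data|¬H) = 0.246·0.246 = 0.060516.
Bayes: P(H|data) = 0.232·0.74132 / (0.232·0.74132 + 0.768·0.060516) = 0.17199/0.21846 = 0.7873.

Posterior P(H) ≈ 0.787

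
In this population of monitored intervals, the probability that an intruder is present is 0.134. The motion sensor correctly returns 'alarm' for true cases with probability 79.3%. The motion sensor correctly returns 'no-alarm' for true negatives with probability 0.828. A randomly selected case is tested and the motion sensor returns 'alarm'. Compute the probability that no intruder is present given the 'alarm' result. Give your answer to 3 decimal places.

Let H be the event that an intruder is present. P(H) = 0.134, so P(¬H) = 0.866. With E the 'alarm' result, P(E|H) = 0.793 and P(E|¬H) = 0.172.
P(E) = 0.793·0.134 + 0.172·0.866 = 0.10626 + 0.14895 = 0.25521.
By Bayes' theorem, P(H|E) = 0.10626 / 0.25521 = 0.416. Hence P(¬H|E) = 1 − 0.416 = 0.584.

P(¬H | E) ≈ 0.584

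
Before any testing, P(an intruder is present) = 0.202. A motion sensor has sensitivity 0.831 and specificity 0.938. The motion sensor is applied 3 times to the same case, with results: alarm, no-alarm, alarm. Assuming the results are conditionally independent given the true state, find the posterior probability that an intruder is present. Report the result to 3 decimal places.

With H the event that an intruder is present, the joint likelihood of the observed sequence is P(data|H) = 0.831·0.169·0.831 = 0.11670 and P(data|¬H) = 0.062·0.938·0.062 = 0.0036057.
Bayes: P(H|data) = 0.202·0.11670 / (0.202·0.11670 + 0.798·0.0036057) = 0.023574/0.026452 = 0.8912.

Posterior P(H) ≈ 0.891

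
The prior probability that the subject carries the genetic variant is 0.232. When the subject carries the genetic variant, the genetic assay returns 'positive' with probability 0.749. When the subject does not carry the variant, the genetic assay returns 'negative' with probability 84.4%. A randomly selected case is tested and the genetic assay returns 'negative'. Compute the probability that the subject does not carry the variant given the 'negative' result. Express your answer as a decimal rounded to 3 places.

P(¬H | E) ≈ 0.918

Write H for 'the subject carries the genetic variant'. Prior odds H:¬H = 0.232/0.768 = 0.30208. For the 'negative' outcome, the likelihood ratio is 0.251/0.844 = 0.29739.
Posterior odds = 0.30208 × 0.29739 = 0.089838, so P(H|E) = 0.089838/(1+0.089838) = 0.082. Then P(¬H|E) = 1 − 0.082 = 0.918.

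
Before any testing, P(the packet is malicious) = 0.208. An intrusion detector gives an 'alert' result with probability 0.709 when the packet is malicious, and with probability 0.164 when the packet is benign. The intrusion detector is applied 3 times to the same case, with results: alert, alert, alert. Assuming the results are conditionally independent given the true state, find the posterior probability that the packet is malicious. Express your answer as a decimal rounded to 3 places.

Let H be the event that the packet is malicious; start with P(H) = 0.208. P('alert'|H) = 0.709, P('alert'|¬H) = 0.164.
Update on result 1 ('alert'): P(H) ← 0.709·0.2080 / (0.709·0.2080 + 0.164·0.7920) = 0.14747/0.27736 = 0.5317.
Update on result 2 ('alert'): P(H) ← 0.709·0.5317 / (0.709·0.5317 + 0.164·0.4683) = 0.37697/0.45378 = 0.8308.
Update on result 3 ('alert'): P(H) ← 0.709·0.8308 / (0.709·0.8308 + 0.164·0.1692) = 0.58900/0.61676 = 0.9550.

Posterior P(H) ≈ 0.955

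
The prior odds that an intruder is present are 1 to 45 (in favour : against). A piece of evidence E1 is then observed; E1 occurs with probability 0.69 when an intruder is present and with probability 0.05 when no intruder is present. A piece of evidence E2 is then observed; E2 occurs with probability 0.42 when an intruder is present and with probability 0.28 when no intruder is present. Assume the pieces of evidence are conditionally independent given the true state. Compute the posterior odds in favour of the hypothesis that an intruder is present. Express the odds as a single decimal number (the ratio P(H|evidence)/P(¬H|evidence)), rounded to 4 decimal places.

Posterior odds ≈ 0.4600

Prior odds = 1/45 = 0.022222.
Likelihood ratio for E1 = 0.69/0.05 = 13.800.
Likelihood ratio for E2 = 0.42/0.28 = 1.5000.
Posterior odds = prior odds × LR₁ × LR₂ = 0.46000.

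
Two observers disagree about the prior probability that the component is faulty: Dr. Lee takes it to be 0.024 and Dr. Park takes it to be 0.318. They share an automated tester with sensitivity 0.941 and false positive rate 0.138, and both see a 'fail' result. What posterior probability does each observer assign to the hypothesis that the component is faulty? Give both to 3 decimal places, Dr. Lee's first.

P('+'|H) = 0.941, P('+'|¬H) = 0.138.
Dr. Lee: numerator 0.941·0.024 = 0.022584; evidence = 0.022584+0.138·0.976 = 0.15727; posterior = 0.144.
Dr. Park: numerator 0.941·0.318 = 0.29924; evidence = 0.29924+0.138·0.682 = 0.39335; posterior = 0.761.

Dr. Lee: 0.144; Dr. Park: 0.761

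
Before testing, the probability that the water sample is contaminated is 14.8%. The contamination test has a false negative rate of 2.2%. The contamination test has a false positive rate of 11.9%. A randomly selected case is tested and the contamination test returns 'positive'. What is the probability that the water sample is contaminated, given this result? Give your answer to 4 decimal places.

P(H | E) ≈ 0.5881

Let H be the event that the water sample is contaminated. P(H) = 0.148, so P(¬H) = 0.852. With E the 'positive' result, P(E|H) = 0.978 and P(E|¬H) = 0.119.
P(E) = 0.978·0.148 + 0.119·0.852 = 0.14474 + 0.10139 = 0.24613.
By Bayes' theorem, P(H|E) = 0.14474 / 0.24613 = 0.5881.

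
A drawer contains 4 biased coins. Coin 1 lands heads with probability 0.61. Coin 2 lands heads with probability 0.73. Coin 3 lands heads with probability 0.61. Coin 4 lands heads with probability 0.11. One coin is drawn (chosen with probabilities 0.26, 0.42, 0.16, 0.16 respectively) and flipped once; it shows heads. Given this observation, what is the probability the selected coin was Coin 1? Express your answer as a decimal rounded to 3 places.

Posterior probability ≈ 0.273

Tabulate prior·likelihood by source: [1] prior 0.26, lik 0.61, product 0.1586; [2] prior 0.42, lik 0.73, product 0.3066; [3] prior 0.16, lik 0.61, product 0.09760; [4] prior 0.16, lik 0.11, product 0.01760.
Normalizing constant = 0.58040; the posterior for Coin 1 is its product over the sum, 0.1586/0.58040 = 0.273.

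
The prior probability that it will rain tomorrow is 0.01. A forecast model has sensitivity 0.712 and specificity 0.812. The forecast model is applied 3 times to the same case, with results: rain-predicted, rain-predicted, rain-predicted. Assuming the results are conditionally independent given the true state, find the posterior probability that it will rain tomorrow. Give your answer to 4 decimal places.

With H the event that it will rain tomorrow, the joint likelihood of the observed sequence is P(data|H) = 0.712·0.712·0.712 = 0.36094 and P(data|¬H) = 0.188·0.188·0.188 = 0.0066447.
Bayes: P(H|data) = 0.01·0.36094 / (0.01·0.36094 + 0.99·0.0066447) = 0.0036094/0.010188 = 0.3543.

Posterior P(H) ≈ 0.3543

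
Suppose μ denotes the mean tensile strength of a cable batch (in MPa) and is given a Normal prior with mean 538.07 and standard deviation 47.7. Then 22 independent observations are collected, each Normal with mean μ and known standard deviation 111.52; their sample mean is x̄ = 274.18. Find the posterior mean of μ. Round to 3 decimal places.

Posterior mean ≈ 326.697

With known σ, the Normal prior is conjugate. Weight on the data is w = (n/σ²)/(n/σ² + 1/τ₀²) = 0.00176896/(0.00176896+0.00043950) = 0.80099.
Posterior mean = w·x̄ + (1−w)·μ₀ = 0.80099·274.18 + 0.19901·538.07 = 326.697.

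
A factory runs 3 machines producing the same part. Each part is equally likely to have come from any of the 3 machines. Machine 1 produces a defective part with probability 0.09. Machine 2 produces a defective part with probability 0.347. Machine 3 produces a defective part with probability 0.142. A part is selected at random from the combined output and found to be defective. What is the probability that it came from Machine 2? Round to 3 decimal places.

P(defective|M1) = 0.09; P(defective|M2) = 0.347; P(defective|M3) = 0.142.
Prior × likelihood for each source: 0.333333·0.09=0.03000, 0.333333·0.347=0.1157, 0.333333·0.142=0.04733. Summing gives P(defective) = 0.19300.
P(Machine 2 | defective) = 0.1157 / 0.19300 = 0.599.

Posterior probability ≈ 0.599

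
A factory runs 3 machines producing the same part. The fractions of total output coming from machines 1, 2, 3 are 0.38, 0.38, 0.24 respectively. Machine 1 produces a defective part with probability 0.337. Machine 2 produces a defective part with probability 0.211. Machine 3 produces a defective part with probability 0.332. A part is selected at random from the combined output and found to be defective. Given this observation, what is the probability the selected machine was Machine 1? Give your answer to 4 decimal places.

Posterior probability ≈ 0.4448

P(defective|M1) = 0.337; P(defective|M2) = 0.211; P(defective|M3) = 0.332.
Prior × likelihood for each source: 0.38·0.337=0.1281, 0.38·0.211=0.08018, 0.24·0.332=0.07968. Summing gives P(defective) = 0.28792.
P(Machine 1 | defective) = 0.1281 / 0.28792 = 0.4448.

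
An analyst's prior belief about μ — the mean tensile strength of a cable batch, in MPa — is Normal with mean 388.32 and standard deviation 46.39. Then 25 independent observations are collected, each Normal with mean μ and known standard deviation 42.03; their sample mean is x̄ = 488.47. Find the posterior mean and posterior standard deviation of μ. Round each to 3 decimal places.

Prior precision 1/τ₀² = 1/46.39² = 0.00046468; data precision n/σ² = 25/42.03² = 0.0141521.
Posterior precision = 0.00046468 + 0.0141521 = 0.0146168, giving posterior SD = 1/√0.0146168 = 8.271.
Posterior mean = (0.00046468·388.32 + 0.0141521·488.47) / 0.0146168 = 485.286.

Posterior mean ≈ 485.286; posterior SD ≈ 8.271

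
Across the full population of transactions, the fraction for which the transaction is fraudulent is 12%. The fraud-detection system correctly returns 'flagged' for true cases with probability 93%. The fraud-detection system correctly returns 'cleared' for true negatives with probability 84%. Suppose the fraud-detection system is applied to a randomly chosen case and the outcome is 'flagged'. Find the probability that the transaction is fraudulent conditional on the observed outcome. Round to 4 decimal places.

P(H | E) ≈ 0.4422

Let H be the event that the transaction is fraudulent. P(H) = 0.12, so P(¬H) = 0.88. With E the 'flagged' result, P(E|H) = 0.93 and P(E|¬H) = 0.16.
P(E) = 0.93·0.12 + 0.16·0.88 = 0.11160 + 0.14080 = 0.25240.
By Bayes' theorem, P(H|E) = 0.11160 / 0.25240 = 0.4422.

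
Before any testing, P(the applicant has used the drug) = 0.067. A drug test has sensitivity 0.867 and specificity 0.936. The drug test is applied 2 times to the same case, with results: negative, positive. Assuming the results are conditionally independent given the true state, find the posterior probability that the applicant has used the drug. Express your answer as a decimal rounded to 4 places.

Let H be the event that the applicant has used the drug; start with P(H) = 0.067. P('positive'|H) = 0.867, P('positive'|¬H) = 0.064.
Update on result 1 ('negative'): P(H) ← 0.133·0.0670 / (0.133·0.0670 + 0.936·0.9330) = 0.0089110/0.88220 = 0.0101.
Update on result 2 ('positive'): P(H) ← 0.867·0.0101 / (0.867·0.0101 + 0.064·0.9899) = 0.0087575/0.072111 = 0.1214.

Posterior P(H) ≈ 0.1214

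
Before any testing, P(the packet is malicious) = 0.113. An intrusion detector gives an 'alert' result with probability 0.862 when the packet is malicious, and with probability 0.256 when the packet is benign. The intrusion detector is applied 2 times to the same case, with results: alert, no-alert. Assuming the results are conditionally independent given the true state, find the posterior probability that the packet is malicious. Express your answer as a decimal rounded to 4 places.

With H the event that the packet is malicious, the joint likelihood of the observed sequence is P(data|H) = 0.862·0.138 = 0.11896 and P(data|¬H) = 0.256·0.744 = 0.19046.
Bayes: P(H|data) = 0.113·0.11896 / (0.113·0.11896 + 0.887·0.19046) = 0.013442/0.18238 = 0.0737.

Posterior P(H) ≈ 0.0737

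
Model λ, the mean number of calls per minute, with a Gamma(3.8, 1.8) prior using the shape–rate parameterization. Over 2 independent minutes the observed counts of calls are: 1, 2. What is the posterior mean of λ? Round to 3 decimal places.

Posterior mean ≈ 1.789

The Poisson likelihood adds the total count to the shape and the number of exposure periods to the rate. Here ∑xᵢ = 3 and n = 2, so shape 3.8→6.8 and rate 1.8→3.8.
E[λ | data] = 6.8/3.8 = 1.789.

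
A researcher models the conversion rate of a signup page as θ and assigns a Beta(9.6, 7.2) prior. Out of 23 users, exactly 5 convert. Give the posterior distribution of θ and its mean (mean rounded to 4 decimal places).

The binomial likelihood is conjugate to the Beta prior: with 5 successes and 18 failures, the posterior is Beta(9.6+5, 7.2+18) = Beta(14.6, 25.2).
E[θ | data] = 14.6/(14.6+25.2) = 0.3668.

Posterior: Beta(14.6, 25.2); mean ≈ 0.3668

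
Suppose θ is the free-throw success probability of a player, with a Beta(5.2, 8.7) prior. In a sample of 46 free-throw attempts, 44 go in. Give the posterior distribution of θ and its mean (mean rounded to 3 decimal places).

Posterior: Beta(49.2, 10.7); mean ≈ 0.821

Observing 44 successes and 2 failures updates Beta(5.2, 8.7) by adding the success and failure counts to the two shape parameters: α = 5.2+44 = 49.2, β = 8.7+2 = 10.7.
E[θ | data] = 49.2/(49.2+10.7) = 0.821.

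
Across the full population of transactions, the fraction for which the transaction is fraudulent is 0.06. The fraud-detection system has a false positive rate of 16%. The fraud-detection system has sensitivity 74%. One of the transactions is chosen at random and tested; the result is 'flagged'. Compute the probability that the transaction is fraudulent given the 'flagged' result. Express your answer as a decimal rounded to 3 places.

Let H be the event that the transaction is fraudulent. P(H) = 0.06, so P(¬H) = 0.94. With E the 'flagged' result, P(E|H) = 0.74 and P(E|¬H) = 0.16.
P(E) = 0.74·0.06 + 0.16·0.94 = 0.044400 + 0.15040 = 0.19480.
By Bayes' theorem, P(H|E) = 0.044400 / 0.19480 = 0.228.

P(H | E) ≈ 0.228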